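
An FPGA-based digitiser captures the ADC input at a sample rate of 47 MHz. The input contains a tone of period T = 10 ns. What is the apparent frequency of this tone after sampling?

6 MHz

T = 10 ns → f = 1/T = 100 MHz.
100 MHz mod fs = 6 MHz.
6 MHz ≤ fs/2 = 23.5 MHz, appears at 6 MHz.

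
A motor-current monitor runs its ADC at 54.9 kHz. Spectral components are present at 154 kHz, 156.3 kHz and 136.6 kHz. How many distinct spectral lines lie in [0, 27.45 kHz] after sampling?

fs/2 = 27.45 kHz.
154 kHz mod fs = 44.2 kHz.
44.2 kHz > fs/2 = 27.45 kHz, folds to fs − 44.2 kHz = 10.7 kHz.
156.3 kHz mod fs = 46.5 kHz.
46.5 kHz > fs/2 = 27.45 kHz, folds to fs − 46.5 kHz = 8.4 kHz.
136.6 kHz mod fs = 26.8 kHz.
26.8 kHz ≤ fs/2 = 27.45 kHz, appears at 26.8 kHz.
Distinct values: {8.4 kHz, 10.7 kHz, 26.8 kHz} → 3.

3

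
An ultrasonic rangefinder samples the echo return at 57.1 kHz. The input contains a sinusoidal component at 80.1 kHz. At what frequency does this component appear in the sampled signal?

80.1 kHz mod fs = 23 kHz.
23 kHz ≤ fs/2 = 28.55 kHz, appears at 23 kHz.

23 kHz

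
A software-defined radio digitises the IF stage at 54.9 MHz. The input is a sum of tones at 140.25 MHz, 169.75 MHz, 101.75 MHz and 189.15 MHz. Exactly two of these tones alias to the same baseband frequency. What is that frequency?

fs/2 = 27.45 MHz.
140.25 MHz mod fs = 30.45 MHz.
30.45 MHz > fs/2 = 27.45 MHz, folds to fs − 30.45 MHz = 24.45 MHz.
169.75 MHz mod fs = 5.05 MHz.
5.05 MHz ≤ fs/2 = 27.45 MHz, appears at 5.05 MHz.
101.75 MHz mod fs = 46.85 MHz.
46.85 MHz > fs/2 = 27.45 MHz, folds to fs − 46.85 MHz = 8.05 MHz.
189.15 MHz mod fs = 24.45 MHz.
24.45 MHz ≤ fs/2 = 27.45 MHz, appears at 24.45 MHz.
140.25 MHz and 189.15 MHz both map to 24.45 MHz.

24.45 MHz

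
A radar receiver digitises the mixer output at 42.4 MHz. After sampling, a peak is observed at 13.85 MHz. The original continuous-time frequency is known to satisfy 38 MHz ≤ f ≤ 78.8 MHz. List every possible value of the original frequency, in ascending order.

56.25 MHz, 70.95 MHz

Frequencies that alias to 13.85 MHz are k·fs ± 13.85 MHz for integer k ≥ 0.
k=0: 13.85 MHz.
k=1: 28.55 MHz, 56.25 MHz.
k=2: 70.95 MHz, 98.65 MHz.
k=3: 113.35 MHz, 141.05 MHz.
Within [38 MHz, 78.8 MHz]: 56.25 MHz, 70.95 MHz.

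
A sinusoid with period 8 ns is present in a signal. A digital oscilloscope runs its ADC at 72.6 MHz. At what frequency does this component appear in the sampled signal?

T = 8 ns → f = 1/T = 125 MHz.
125 MHz mod fs = 52.4 MHz.
52.4 MHz > fs/2 = 36.3 MHz, folds to fs − 52.4 MHz = 20.2 MHz.

20.2 MHz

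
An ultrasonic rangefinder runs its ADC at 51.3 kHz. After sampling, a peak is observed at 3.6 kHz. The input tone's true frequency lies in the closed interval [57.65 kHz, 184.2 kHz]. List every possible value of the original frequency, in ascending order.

Frequencies that alias to 3.6 kHz are k·fs ± 3.6 kHz for integer k ≥ 0.
k=0: 3.6 kHz.
k=1: 47.7 kHz, 54.9 kHz.
k=2: 99 kHz, 106.2 kHz.
k=3: 150.3 kHz, 157.5 kHz.
k=4: 201.6 kHz, 208.8 kHz.
Within [57.65 kHz, 184.2 kHz]: 99 kHz, 106.2 kHz, 150.3 kHz, 157.5 kHz.

99 kHz, 106.2 kHz, 150.3 kHz, 157.5 kHz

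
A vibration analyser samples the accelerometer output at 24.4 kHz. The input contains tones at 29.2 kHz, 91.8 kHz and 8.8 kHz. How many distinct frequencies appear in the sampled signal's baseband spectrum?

3

fs/2 = 12.2 kHz.
29.2 kHz mod fs = 4.8 kHz.
4.8 kHz ≤ fs/2 = 12.2 kHz, appears at 4.8 kHz.
91.8 kHz mod fs = 18.6 kHz.
18.6 kHz > fs/2 = 12.2 kHz, folds to fs − 18.6 kHz = 5.8 kHz.
8.8 kHz ≤ fs/2 = 12.2 kHz, passes unchanged.
Distinct values: {4.8 kHz, 5.8 kHz, 8.8 kHz} → 3.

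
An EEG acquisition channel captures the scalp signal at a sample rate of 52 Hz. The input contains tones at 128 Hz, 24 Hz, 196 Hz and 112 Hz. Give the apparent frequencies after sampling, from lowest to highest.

fs/2 = 26 Hz.
128 Hz mod fs = 24 Hz.
24 Hz ≤ fs/2 = 26 Hz, appears at 24 Hz.
24 Hz ≤ fs/2 = 26 Hz, passes unchanged.
196 Hz mod fs = 40 Hz.
40 Hz > fs/2 = 26 Hz, folds to fs − 40 Hz = 12 Hz.
112 Hz mod fs = 8 Hz.
8 Hz ≤ fs/2 = 26 Hz, appears at 8 Hz.
Distinct values: {8 Hz, 12 Hz, 24 Hz}.

8 Hz, 12 Hz, 24 Hz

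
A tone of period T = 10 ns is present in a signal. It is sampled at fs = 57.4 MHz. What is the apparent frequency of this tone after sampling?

14.8 MHz

T = 10 ns → f = 1/T = 100 MHz.
100 MHz mod fs = 42.6 MHz.
42.6 MHz > fs/2 = 28.7 MHz, folds to fs − 42.6 MHz = 14.8 MHz.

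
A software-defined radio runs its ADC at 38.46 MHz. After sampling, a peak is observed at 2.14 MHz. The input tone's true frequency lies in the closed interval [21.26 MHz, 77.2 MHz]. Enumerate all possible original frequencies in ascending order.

Frequencies that alias to 2.14 MHz are k·fs ± 2.14 MHz for integer k ≥ 0.
k=0: 2.14 MHz.
k=1: 36.32 MHz, 40.6 MHz.
k=2: 74.78 MHz, 79.06 MHz.
k=3: 113.24 MHz, 117.52 MHz.
Within [21.26 MHz, 77.2 MHz]: 36.32 MHz, 40.6 MHz, 74.78 MHz.

36.32 MHz, 40.6 MHz, 74.78 MHz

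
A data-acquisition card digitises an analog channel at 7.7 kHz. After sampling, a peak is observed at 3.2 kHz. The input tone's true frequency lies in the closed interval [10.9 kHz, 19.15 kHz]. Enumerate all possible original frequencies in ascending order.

10.9 kHz, 12.2 kHz, 18.6 kHz

Frequencies that alias to 3.2 kHz are k·fs ± 3.2 kHz for integer k ≥ 0.
k=0: 3.2 kHz.
k=1: 4.5 kHz, 10.9 kHz.
k=2: 12.2 kHz, 18.6 kHz.
k=3: 19.9 kHz, 26.3 kHz.
Within [10.9 kHz, 19.15 kHz]: 10.9 kHz, 12.2 kHz, 18.6 kHz.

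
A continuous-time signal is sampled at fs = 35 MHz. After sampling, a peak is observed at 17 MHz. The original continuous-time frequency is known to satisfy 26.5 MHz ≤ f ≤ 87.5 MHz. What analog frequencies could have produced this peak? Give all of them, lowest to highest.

Frequencies that alias to 17 MHz are k·fs ± 17 MHz for integer k ≥ 0.
k=0: 17 MHz.
k=1: 18 MHz, 52 MHz.
k=2: 53 MHz, 87 MHz.
k=3: 88 MHz, 122 MHz.
Within [26.5 MHz, 87.5 MHz]: 52 MHz, 53 MHz, 87 MHz.

52 MHz, 53 MHz, 87 MHz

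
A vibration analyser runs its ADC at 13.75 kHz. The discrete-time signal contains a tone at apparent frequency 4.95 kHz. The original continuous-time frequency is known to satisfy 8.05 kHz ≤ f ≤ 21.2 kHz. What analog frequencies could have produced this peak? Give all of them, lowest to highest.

8.8 kHz, 18.7 kHz

Frequencies that alias to 4.95 kHz are k·fs ± 4.95 kHz for integer k ≥ 0.
k=0: 4.95 kHz.
k=1: 8.8 kHz, 18.7 kHz.
k=2: 22.55 kHz, 32.45 kHz.
Within [8.05 kHz, 21.2 kHz]: 8.8 kHz, 18.7 kHz.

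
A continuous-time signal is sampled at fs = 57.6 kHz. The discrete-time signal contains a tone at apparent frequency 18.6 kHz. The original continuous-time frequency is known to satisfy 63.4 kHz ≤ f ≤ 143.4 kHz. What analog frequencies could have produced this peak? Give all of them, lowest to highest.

Frequencies that alias to 18.6 kHz are k·fs ± 18.6 kHz for integer k ≥ 0.
k=0: 18.6 kHz.
k=1: 39 kHz, 76.2 kHz.
k=2: 96.6 kHz, 133.8 kHz.
k=3: 154.2 kHz, 191.4 kHz.
Within [63.4 kHz, 143.4 kHz]: 76.2 kHz, 96.6 kHz, 133.8 kHz.

76.2 kHz, 96.6 kHz, 133.8 kHz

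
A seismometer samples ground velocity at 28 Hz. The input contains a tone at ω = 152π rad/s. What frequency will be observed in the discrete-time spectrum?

ω = 152π rad/s → f = ω/(2π) = 76 Hz.
76 Hz mod fs = 20 Hz.
20 Hz > fs/2 = 14 Hz, folds to fs − 20 Hz = 8 Hz.

8 Hz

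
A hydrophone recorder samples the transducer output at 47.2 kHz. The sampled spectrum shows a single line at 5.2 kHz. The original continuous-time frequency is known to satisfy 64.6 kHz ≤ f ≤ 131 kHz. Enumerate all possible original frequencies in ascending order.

Frequencies that alias to 5.2 kHz are k·fs ± 5.2 kHz for integer k ≥ 0.
k=0: 5.2 kHz.
k=1: 42 kHz, 52.4 kHz.
k=2: 89.2 kHz, 99.6 kHz.
k=3: 136.4 kHz, 146.8 kHz.
Within [64.6 kHz, 131 kHz]: 89.2 kHz, 99.6 kHz.

89.2 kHz, 99.6 kHz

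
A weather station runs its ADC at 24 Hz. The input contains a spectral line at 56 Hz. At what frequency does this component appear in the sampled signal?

8 Hz

56 Hz mod fs = 8 Hz.
8 Hz ≤ fs/2 = 12 Hz, appears at 8 Hz.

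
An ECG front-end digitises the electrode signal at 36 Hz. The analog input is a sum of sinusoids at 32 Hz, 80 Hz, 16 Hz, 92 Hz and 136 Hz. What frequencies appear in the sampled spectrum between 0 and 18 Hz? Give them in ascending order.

4 Hz, 8 Hz, 16 Hz

fs/2 = 18 Hz.
32 Hz > fs/2 = 18 Hz, folds to fs − 32 Hz = 4 Hz.
80 Hz mod fs = 8 Hz.
8 Hz ≤ fs/2 = 18 Hz, appears at 8 Hz.
16 Hz ≤ fs/2 = 18 Hz, passes unchanged.
92 Hz mod fs = 20 Hz.
20 Hz > fs/2 = 18 Hz, folds to fs − 20 Hz = 16 Hz.
136 Hz mod fs = 28 Hz.
28 Hz > fs/2 = 18 Hz, folds to fs − 28 Hz = 8 Hz.
Distinct values: {4 Hz, 8 Hz, 16 Hz}.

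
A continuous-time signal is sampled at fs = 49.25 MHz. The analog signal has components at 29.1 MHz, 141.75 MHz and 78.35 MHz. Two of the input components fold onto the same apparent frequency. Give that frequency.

20.15 MHz

fs/2 = 24.625 MHz.
29.1 MHz > fs/2 = 24.625 MHz, folds to fs − 29.1 MHz = 20.15 MHz.
141.75 MHz mod fs = 43.25 MHz.
43.25 MHz > fs/2 = 24.625 MHz, folds to fs − 43.25 MHz = 6 MHz.
78.35 MHz mod fs = 29.1 MHz.
29.1 MHz > fs/2 = 24.625 MHz, folds to fs − 29.1 MHz = 20.15 MHz.
29.1 MHz and 78.35 MHz both map to 20.15 MHz.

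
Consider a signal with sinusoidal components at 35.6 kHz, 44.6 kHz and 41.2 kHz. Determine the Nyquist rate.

Highest-frequency component: 44.6 kHz.
Nyquist rate = 2 × 44.6 kHz = 89.2 kHz.

89.2 kHz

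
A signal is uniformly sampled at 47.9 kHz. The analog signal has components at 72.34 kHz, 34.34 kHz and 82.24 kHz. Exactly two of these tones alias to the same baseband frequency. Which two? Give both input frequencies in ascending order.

fs/2 = 23.95 kHz.
72.34 kHz mod fs = 24.44 kHz.
24.44 kHz > fs/2 = 23.95 kHz, folds to fs − 24.44 kHz = 23.46 kHz.
34.34 kHz > fs/2 = 23.95 kHz, folds to fs − 34.34 kHz = 13.56 kHz.
82.24 kHz mod fs = 34.34 kHz.
34.34 kHz > fs/2 = 23.95 kHz, folds to fs − 34.34 kHz = 13.56 kHz.
34.34 kHz and 82.24 kHz both map to 13.56 kHz.

34.34 kHz, 82.24 kHz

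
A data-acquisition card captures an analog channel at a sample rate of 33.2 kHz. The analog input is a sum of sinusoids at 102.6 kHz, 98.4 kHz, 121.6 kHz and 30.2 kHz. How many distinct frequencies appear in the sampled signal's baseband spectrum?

fs/2 = 16.6 kHz.
102.6 kHz mod fs = 3 kHz.
3 kHz ≤ fs/2 = 16.6 kHz, appears at 3 kHz.
98.4 kHz mod fs = 32 kHz.
32 kHz > fs/2 = 16.6 kHz, folds to fs − 32 kHz = 1.2 kHz.
121.6 kHz mod fs = 22 kHz.
22 kHz > fs/2 = 16.6 kHz, folds to fs − 22 kHz = 11.2 kHz.
30.2 kHz > fs/2 = 16.6 kHz, folds to fs − 30.2 kHz = 3 kHz.
Distinct values: {1.2 kHz, 3 kHz, 11.2 kHz} → 3.

3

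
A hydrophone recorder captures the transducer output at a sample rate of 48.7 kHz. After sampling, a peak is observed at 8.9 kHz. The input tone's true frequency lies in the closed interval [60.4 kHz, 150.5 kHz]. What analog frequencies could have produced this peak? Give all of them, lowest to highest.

Frequencies that alias to 8.9 kHz are k·fs ± 8.9 kHz for integer k ≥ 0.
k=0: 8.9 kHz.
k=1: 39.8 kHz, 57.6 kHz.
k=2: 88.5 kHz, 106.3 kHz.
k=3: 137.2 kHz, 155 kHz.
k=4: 185.9 kHz, 203.7 kHz.
Within [60.4 kHz, 150.5 kHz]: 88.5 kHz, 106.3 kHz, 137.2 kHz.

88.5 kHz, 106.3 kHz, 137.2 kHz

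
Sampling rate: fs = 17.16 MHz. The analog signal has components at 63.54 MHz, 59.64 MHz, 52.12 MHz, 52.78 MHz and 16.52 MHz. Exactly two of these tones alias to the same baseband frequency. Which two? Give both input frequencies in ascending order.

fs/2 = 8.58 MHz.
63.54 MHz mod fs = 12.06 MHz.
12.06 MHz > fs/2 = 8.58 MHz, folds to fs − 12.06 MHz = 5.1 MHz.
59.64 MHz mod fs = 8.16 MHz.
8.16 MHz ≤ fs/2 = 8.58 MHz, appears at 8.16 MHz.
52.12 MHz mod fs = 0.64 MHz.
0.64 MHz ≤ fs/2 = 8.58 MHz, appears at 0.64 MHz.
52.78 MHz mod fs = 1.3 MHz.
1.3 MHz ≤ fs/2 = 8.58 MHz, appears at 1.3 MHz.
16.52 MHz > fs/2 = 8.58 MHz, folds to fs − 16.52 MHz = 0.64 MHz.
16.52 MHz and 52.12 MHz both map to 0.64 MHz.

16.52 MHz, 52.12 MHz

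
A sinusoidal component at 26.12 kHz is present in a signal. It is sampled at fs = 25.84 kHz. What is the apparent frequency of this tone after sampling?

26.12 kHz mod fs = 0.28 kHz.
0.28 kHz ≤ fs/2 = 12.92 kHz, appears at 0.28 kHz.

0.28 kHz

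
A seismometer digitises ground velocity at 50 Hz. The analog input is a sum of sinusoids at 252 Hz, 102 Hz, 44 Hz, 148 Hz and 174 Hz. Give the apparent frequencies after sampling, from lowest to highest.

fs/2 = 25 Hz.
252 Hz mod fs = 2 Hz.
2 Hz ≤ fs/2 = 25 Hz, appears at 2 Hz.
102 Hz mod fs = 2 Hz.
2 Hz ≤ fs/2 = 25 Hz, appears at 2 Hz.
44 Hz > fs/2 = 25 Hz, folds to fs − 44 Hz = 6 Hz.
148 Hz mod fs = 48 Hz.
48 Hz > fs/2 = 25 Hz, folds to fs − 48 Hz = 2 Hz.
174 Hz mod fs = 24 Hz.
24 Hz ≤ fs/2 = 25 Hz, appears at 24 Hz.
Distinct values: {2 Hz, 6 Hz, 24 Hz}.

2 Hz, 6 Hz, 24 Hz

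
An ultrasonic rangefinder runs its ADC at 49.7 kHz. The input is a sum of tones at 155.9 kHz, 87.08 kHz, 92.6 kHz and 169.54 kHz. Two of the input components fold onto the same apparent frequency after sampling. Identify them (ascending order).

fs/2 = 24.85 kHz.
155.9 kHz mod fs = 6.8 kHz.
6.8 kHz ≤ fs/2 = 24.85 kHz, appears at 6.8 kHz.
87.08 kHz mod fs = 37.38 kHz.
37.38 kHz > fs/2 = 24.85 kHz, folds to fs − 37.38 kHz = 12.32 kHz.
92.6 kHz mod fs = 42.9 kHz.
42.9 kHz > fs/2 = 24.85 kHz, folds to fs − 42.9 kHz = 6.8 kHz.
169.54 kHz mod fs = 20.44 kHz.
20.44 kHz ≤ fs/2 = 24.85 kHz, appears at 20.44 kHz.
92.6 kHz and 155.9 kHz both map to 6.8 kHz.

92.6 kHz, 155.9 kHz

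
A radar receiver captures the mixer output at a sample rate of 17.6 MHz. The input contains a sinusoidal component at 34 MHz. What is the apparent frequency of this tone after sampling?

34 MHz mod fs = 16.4 MHz.
16.4 MHz > fs/2 = 8.8 MHz, folds to fs − 16.4 MHz = 1.2 MHz.

1.2 MHz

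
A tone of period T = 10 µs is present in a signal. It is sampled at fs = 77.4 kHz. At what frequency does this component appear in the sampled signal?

T = 10 µs → f = 1/T = 100 kHz.
100 kHz mod fs = 22.6 kHz.
22.6 kHz ≤ fs/2 = 38.7 kHz, appears at 22.6 kHz.

22.6 kHz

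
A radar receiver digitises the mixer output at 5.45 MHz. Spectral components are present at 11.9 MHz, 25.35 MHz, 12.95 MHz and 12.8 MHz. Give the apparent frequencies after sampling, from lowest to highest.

fs/2 = 2.725 MHz.
11.9 MHz mod fs = 1 MHz.
1 MHz ≤ fs/2 = 2.725 MHz, appears at 1 MHz.
25.35 MHz mod fs = 3.55 MHz.
3.55 MHz > fs/2 = 2.725 MHz, folds to fs − 3.55 MHz = 1.9 MHz.
12.95 MHz mod fs = 2.05 MHz.
2.05 MHz ≤ fs/2 = 2.725 MHz, appears at 2.05 MHz.
12.8 MHz mod fs = 1.9 MHz.
1.9 MHz ≤ fs/2 = 2.725 MHz, appears at 1.9 MHz.
Distinct values: {1 MHz, 1.9 MHz, 2.05 MHz}.

1 MHz, 1.9 MHz, 2.05 MHz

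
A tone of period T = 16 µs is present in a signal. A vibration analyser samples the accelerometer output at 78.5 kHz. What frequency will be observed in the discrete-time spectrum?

16 kHz

T = 16 µs → f = 1/T = 62.5 kHz.
62.5 kHz > fs/2 = 39.25 kHz, folds to fs − 62.5 kHz = 16 kHz.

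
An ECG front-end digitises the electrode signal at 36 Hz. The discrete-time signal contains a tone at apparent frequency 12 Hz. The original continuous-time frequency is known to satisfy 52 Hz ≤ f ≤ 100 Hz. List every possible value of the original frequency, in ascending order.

Frequencies that alias to 12 Hz are k·fs ± 12 Hz for integer k ≥ 0.
k=0: 12 Hz.
k=1: 24 Hz, 48 Hz.
k=2: 60 Hz, 84 Hz.
k=3: 96 Hz, 120 Hz.
k=4: 132 Hz, 156 Hz.
Within [52 Hz, 100 Hz]: 60 Hz, 84 Hz, 96 Hz.

60 Hz, 84 Hz, 96 Hz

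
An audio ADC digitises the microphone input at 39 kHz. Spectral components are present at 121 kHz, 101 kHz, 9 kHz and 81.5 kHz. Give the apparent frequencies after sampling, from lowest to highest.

3.5 kHz, 4 kHz, 9 kHz, 16 kHz

fs/2 = 19.5 kHz.
121 kHz mod fs = 4 kHz.
4 kHz ≤ fs/2 = 19.5 kHz, appears at 4 kHz.
101 kHz mod fs = 23 kHz.
23 kHz > fs/2 = 19.5 kHz, folds to fs − 23 kHz = 16 kHz.
9 kHz ≤ fs/2 = 19.5 kHz, passes unchanged.
81.5 kHz mod fs = 3.5 kHz.
3.5 kHz ≤ fs/2 = 19.5 kHz, appears at 3.5 kHz.
Distinct values: {3.5 kHz, 4 kHz, 9 kHz, 16 kHz}.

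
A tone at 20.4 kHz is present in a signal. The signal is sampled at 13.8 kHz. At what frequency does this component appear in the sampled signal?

6.6 kHz

20.4 kHz mod fs = 6.6 kHz.
6.6 kHz ≤ fs/2 = 6.9 kHz, appears at 6.6 kHz.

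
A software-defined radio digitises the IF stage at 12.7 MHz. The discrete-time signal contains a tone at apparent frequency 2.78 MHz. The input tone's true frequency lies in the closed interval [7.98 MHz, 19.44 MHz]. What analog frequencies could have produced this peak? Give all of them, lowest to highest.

Frequencies that alias to 2.78 MHz are k·fs ± 2.78 MHz for integer k ≥ 0.
k=0: 2.78 MHz.
k=1: 9.92 MHz, 15.48 MHz.
k=2: 22.62 MHz, 28.18 MHz.
Within [7.98 MHz, 19.44 MHz]: 9.92 MHz, 15.48 MHz.

9.92 MHz, 15.48 MHz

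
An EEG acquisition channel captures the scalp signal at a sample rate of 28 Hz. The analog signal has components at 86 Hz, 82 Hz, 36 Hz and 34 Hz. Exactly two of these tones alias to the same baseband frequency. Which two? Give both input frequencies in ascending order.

82 Hz, 86 Hz

fs/2 = 14 Hz.
86 Hz mod fs = 2 Hz.
2 Hz ≤ fs/2 = 14 Hz, appears at 2 Hz.
82 Hz mod fs = 26 Hz.
26 Hz > fs/2 = 14 Hz, folds to fs − 26 Hz = 2 Hz.
36 Hz mod fs = 8 Hz.
8 Hz ≤ fs/2 = 14 Hz, appears at 8 Hz.
34 Hz mod fs = 6 Hz.
6 Hz ≤ fs/2 = 14 Hz, appears at 6 Hz.
82 Hz and 86 Hz both map to 2 Hz.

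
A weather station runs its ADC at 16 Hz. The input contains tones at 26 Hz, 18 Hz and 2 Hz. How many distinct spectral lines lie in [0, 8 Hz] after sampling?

2

fs/2 = 8 Hz.
26 Hz mod fs = 10 Hz.
10 Hz > fs/2 = 8 Hz, folds to fs − 10 Hz = 6 Hz.
18 Hz mod fs = 2 Hz.
2 Hz ≤ fs/2 = 8 Hz, appears at 2 Hz.
2 Hz ≤ fs/2 = 8 Hz, passes unchanged.
Distinct values: {2 Hz, 6 Hz} → 2.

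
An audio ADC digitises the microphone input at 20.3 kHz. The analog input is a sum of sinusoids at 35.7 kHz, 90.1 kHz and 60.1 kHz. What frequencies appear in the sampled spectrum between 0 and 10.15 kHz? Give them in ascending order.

0.8 kHz, 4.9 kHz, 8.9 kHz

fs/2 = 10.15 kHz.
35.7 kHz mod fs = 15.4 kHz.
15.4 kHz > fs/2 = 10.15 kHz, folds to fs − 15.4 kHz = 4.9 kHz.
90.1 kHz mod fs = 8.9 kHz.
8.9 kHz ≤ fs/2 = 10.15 kHz, appears at 8.9 kHz.
60.1 kHz mod fs = 19.5 kHz.
19.5 kHz > fs/2 = 10.15 kHz, folds to fs − 19.5 kHz = 0.8 kHz.
Distinct values: {0.8 kHz, 4.9 kHz, 8.9 kHz}.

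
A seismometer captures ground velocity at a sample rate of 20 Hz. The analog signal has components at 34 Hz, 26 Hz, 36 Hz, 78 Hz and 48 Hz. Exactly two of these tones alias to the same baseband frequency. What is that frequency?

6 Hz

fs/2 = 10 Hz.
34 Hz mod fs = 14 Hz.
14 Hz > fs/2 = 10 Hz, folds to fs − 14 Hz = 6 Hz.
26 Hz mod fs = 6 Hz.
6 Hz ≤ fs/2 = 10 Hz, appears at 6 Hz.
36 Hz mod fs = 16 Hz.
16 Hz > fs/2 = 10 Hz, folds to fs − 16 Hz = 4 Hz.
78 Hz mod fs = 18 Hz.
18 Hz > fs/2 = 10 Hz, folds to fs − 18 Hz = 2 Hz.
48 Hz mod fs = 8 Hz.
8 Hz ≤ fs/2 = 10 Hz, appears at 8 Hz.
26 Hz and 34 Hz both map to 6 Hz.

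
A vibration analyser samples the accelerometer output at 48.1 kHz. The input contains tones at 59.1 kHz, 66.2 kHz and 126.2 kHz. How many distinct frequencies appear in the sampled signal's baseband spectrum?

fs/2 = 24.05 kHz.
59.1 kHz mod fs = 11 kHz.
11 kHz ≤ fs/2 = 24.05 kHz, appears at 11 kHz.
66.2 kHz mod fs = 18.1 kHz.
18.1 kHz ≤ fs/2 = 24.05 kHz, appears at 18.1 kHz.
126.2 kHz mod fs = 30 kHz.
30 kHz > fs/2 = 24.05 kHz, folds to fs − 30 kHz = 18.1 kHz.
Distinct values: {11 kHz, 18.1 kHz} → 2.

2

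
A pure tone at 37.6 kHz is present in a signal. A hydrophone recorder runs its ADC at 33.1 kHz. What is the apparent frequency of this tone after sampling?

4.5 kHz

37.6 kHz mod fs = 4.5 kHz.
4.5 kHz ≤ fs/2 = 16.55 kHz, appears at 4.5 kHz.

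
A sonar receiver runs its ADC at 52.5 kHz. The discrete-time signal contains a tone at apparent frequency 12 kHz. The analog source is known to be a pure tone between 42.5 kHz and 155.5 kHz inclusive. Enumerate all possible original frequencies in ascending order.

Frequencies that alias to 12 kHz are k·fs ± 12 kHz for integer k ≥ 0.
k=0: 12 kHz.
k=1: 40.5 kHz, 64.5 kHz.
k=2: 93 kHz, 117 kHz.
k=3: 145.5 kHz, 169.5 kHz.
k=4: 198 kHz, 222 kHz.
Within [42.5 kHz, 155.5 kHz]: 64.5 kHz, 93 kHz, 117 kHz, 145.5 kHz.

64.5 kHz, 93 kHz, 117 kHz, 145.5 kHz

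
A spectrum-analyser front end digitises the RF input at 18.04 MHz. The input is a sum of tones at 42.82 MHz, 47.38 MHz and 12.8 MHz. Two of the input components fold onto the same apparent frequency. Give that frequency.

fs/2 = 9.02 MHz.
42.82 MHz mod fs = 6.74 MHz.
6.74 MHz ≤ fs/2 = 9.02 MHz, appears at 6.74 MHz.
47.38 MHz mod fs = 11.3 MHz.
11.3 MHz > fs/2 = 9.02 MHz, folds to fs − 11.3 MHz = 6.74 MHz.
12.8 MHz > fs/2 = 9.02 MHz, folds to fs − 12.8 MHz = 5.24 MHz.
42.82 MHz and 47.38 MHz both map to 6.74 MHz.

6.74 MHz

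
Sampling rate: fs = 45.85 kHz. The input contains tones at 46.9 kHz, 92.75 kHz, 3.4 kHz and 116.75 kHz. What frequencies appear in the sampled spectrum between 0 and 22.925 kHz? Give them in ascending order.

1.05 kHz, 3.4 kHz, 20.8 kHz

fs/2 = 22.925 kHz.
46.9 kHz mod fs = 1.05 kHz.
1.05 kHz ≤ fs/2 = 22.925 kHz, appears at 1.05 kHz.
92.75 kHz mod fs = 1.05 kHz.
1.05 kHz ≤ fs/2 = 22.925 kHz, appears at 1.05 kHz.
3.4 kHz ≤ fs/2 = 22.925 kHz, passes unchanged.
116.75 kHz mod fs = 25.05 kHz.
25.05 kHz > fs/2 = 22.925 kHz, folds to fs − 25.05 kHz = 20.8 kHz.
Distinct values: {1.05 kHz, 3.4 kHz, 20.8 kHz}.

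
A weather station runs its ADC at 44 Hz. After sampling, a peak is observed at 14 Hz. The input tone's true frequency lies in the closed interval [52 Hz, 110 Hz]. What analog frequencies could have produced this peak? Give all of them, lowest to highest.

58 Hz, 74 Hz, 102 Hz

Frequencies that alias to 14 Hz are k·fs ± 14 Hz for integer k ≥ 0.
k=0: 14 Hz.
k=1: 30 Hz, 58 Hz.
k=2: 74 Hz, 102 Hz.
k=3: 118 Hz, 146 Hz.
Within [52 Hz, 110 Hz]: 58 Hz, 74 Hz, 102 Hz.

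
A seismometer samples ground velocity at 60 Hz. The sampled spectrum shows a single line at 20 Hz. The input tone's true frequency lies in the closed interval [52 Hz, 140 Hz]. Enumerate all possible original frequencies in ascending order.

80 Hz, 100 Hz, 140 Hz

Frequencies that alias to 20 Hz are k·fs ± 20 Hz for integer k ≥ 0.
k=0: 20 Hz.
k=1: 40 Hz, 80 Hz.
k=2: 100 Hz, 140 Hz.
k=3: 160 Hz, 200 Hz.
Within [52 Hz, 140 Hz]: 80 Hz, 100 Hz, 140 Hz.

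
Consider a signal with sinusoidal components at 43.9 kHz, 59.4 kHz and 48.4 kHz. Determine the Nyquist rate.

118.8 kHz

Highest-frequency component: 59.4 kHz.
Nyquist rate = 2 × 59.4 kHz = 118.8 kHz.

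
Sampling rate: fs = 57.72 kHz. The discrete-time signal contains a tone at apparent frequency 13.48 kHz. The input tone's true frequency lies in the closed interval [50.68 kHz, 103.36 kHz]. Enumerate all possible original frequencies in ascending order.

71.2 kHz, 101.96 kHz

Frequencies that alias to 13.48 kHz are k·fs ± 13.48 kHz for integer k ≥ 0.
k=0: 13.48 kHz.
k=1: 44.24 kHz, 71.2 kHz.
k=2: 101.96 kHz, 128.92 kHz.
k=3: 159.68 kHz, 186.64 kHz.
Within [50.68 kHz, 103.36 kHz]: 71.2 kHz, 101.96 kHz.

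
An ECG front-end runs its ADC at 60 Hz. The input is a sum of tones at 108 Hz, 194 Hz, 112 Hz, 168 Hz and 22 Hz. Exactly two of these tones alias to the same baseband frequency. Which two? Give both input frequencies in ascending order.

108 Hz, 168 Hz

fs/2 = 30 Hz.
108 Hz mod fs = 48 Hz.
48 Hz > fs/2 = 30 Hz, folds to fs − 48 Hz = 12 Hz.
194 Hz mod fs = 14 Hz.
14 Hz ≤ fs/2 = 30 Hz, appears at 14 Hz.
112 Hz mod fs = 52 Hz.
52 Hz > fs/2 = 30 Hz, folds to fs − 52 Hz = 8 Hz.
168 Hz mod fs = 48 Hz.
48 Hz > fs/2 = 30 Hz, folds to fs − 48 Hz = 12 Hz.
22 Hz ≤ fs/2 = 30 Hz, passes unchanged.
108 Hz and 168 Hz both map to 12 Hz.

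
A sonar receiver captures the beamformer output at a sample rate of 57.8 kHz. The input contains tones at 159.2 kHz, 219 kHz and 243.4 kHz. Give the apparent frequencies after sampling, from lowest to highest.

fs/2 = 28.9 kHz.
159.2 kHz mod fs = 43.6 kHz.
43.6 kHz > fs/2 = 28.9 kHz, folds to fs − 43.6 kHz = 14.2 kHz.
219 kHz mod fs = 45.6 kHz.
45.6 kHz > fs/2 = 28.9 kHz, folds to fs − 45.6 kHz = 12.2 kHz.
243.4 kHz mod fs = 12.2 kHz.
12.2 kHz ≤ fs/2 = 28.9 kHz, appears at 12.2 kHz.
Distinct values: {12.2 kHz, 14.2 kHz}.

12.2 kHz, 14.2 kHz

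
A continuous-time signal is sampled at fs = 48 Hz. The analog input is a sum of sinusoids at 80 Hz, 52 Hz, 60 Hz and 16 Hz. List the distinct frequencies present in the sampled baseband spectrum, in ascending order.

fs/2 = 24 Hz.
80 Hz mod fs = 32 Hz.
32 Hz > fs/2 = 24 Hz, folds to fs − 32 Hz = 16 Hz.
52 Hz mod fs = 4 Hz.
4 Hz ≤ fs/2 = 24 Hz, appears at 4 Hz.
60 Hz mod fs = 12 Hz.
12 Hz ≤ fs/2 = 24 Hz, appears at 12 Hz.
16 Hz ≤ fs/2 = 24 Hz, passes unchanged.
Distinct values: {4 Hz, 12 Hz, 16 Hz}.

4 Hz, 12 Hz, 16 Hz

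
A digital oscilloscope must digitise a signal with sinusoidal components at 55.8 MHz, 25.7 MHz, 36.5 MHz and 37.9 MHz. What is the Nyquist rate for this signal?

Highest-frequency component: 55.8 MHz.
Nyquist rate = 2 × 55.8 MHz = 111.6 MHz.

111.6 MHz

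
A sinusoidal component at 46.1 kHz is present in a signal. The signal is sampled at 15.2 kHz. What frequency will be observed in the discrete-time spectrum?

46.1 kHz mod fs = 0.5 kHz.
0.5 kHz ≤ fs/2 = 7.6 kHz, appears at 0.5 kHz.

0.5 kHz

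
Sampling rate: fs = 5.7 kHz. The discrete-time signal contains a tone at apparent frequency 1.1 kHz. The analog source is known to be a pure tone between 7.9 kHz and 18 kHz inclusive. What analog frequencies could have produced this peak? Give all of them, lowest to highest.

10.3 kHz, 12.5 kHz, 16 kHz

Frequencies that alias to 1.1 kHz are k·fs ± 1.1 kHz for integer k ≥ 0.
k=0: 1.1 kHz.
k=1: 4.6 kHz, 6.8 kHz.
k=2: 10.3 kHz, 12.5 kHz.
k=3: 16 kHz, 18.2 kHz.
k=4: 21.7 kHz, 23.9 kHz.
Within [7.9 kHz, 18 kHz]: 10.3 kHz, 12.5 kHz, 16 kHz.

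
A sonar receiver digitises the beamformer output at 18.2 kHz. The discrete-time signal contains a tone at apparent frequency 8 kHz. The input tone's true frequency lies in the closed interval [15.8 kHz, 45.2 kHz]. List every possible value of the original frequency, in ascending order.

Frequencies that alias to 8 kHz are k·fs ± 8 kHz for integer k ≥ 0.
k=0: 8 kHz.
k=1: 10.2 kHz, 26.2 kHz.
k=2: 28.4 kHz, 44.4 kHz.
k=3: 46.6 kHz, 62.6 kHz.
Within [15.8 kHz, 45.2 kHz]: 26.2 kHz, 28.4 kHz, 44.4 kHz.

26.2 kHz, 28.4 kHz, 44.4 kHz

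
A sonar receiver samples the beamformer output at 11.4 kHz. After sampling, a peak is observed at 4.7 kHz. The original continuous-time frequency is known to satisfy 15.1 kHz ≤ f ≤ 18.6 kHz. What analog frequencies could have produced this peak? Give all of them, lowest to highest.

Frequencies that alias to 4.7 kHz are k·fs ± 4.7 kHz for integer k ≥ 0.
k=0: 4.7 kHz.
k=1: 6.7 kHz, 16.1 kHz.
k=2: 18.1 kHz, 27.5 kHz.
k=3: 29.5 kHz, 38.9 kHz.
Within [15.1 kHz, 18.6 kHz]: 16.1 kHz, 18.1 kHz.

16.1 kHz, 18.1 kHz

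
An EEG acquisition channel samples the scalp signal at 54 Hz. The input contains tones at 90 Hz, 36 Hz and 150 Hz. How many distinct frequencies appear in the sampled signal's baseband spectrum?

2

fs/2 = 27 Hz.
90 Hz mod fs = 36 Hz.
36 Hz > fs/2 = 27 Hz, folds to fs − 36 Hz = 18 Hz.
36 Hz > fs/2 = 27 Hz, folds to fs − 36 Hz = 18 Hz.
150 Hz mod fs = 42 Hz.
42 Hz > fs/2 = 27 Hz, folds to fs − 42 Hz = 12 Hz.
Distinct values: {12 Hz, 18 Hz} → 2.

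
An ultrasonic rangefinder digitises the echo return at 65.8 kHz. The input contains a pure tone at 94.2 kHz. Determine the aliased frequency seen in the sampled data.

94.2 kHz mod fs = 28.4 kHz.
28.4 kHz ≤ fs/2 = 32.9 kHz, appears at 28.4 kHz.

28.4 kHz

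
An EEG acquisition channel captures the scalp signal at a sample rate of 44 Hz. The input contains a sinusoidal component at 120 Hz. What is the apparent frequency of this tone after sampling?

120 Hz mod fs = 32 Hz.
32 Hz > fs/2 = 22 Hz, folds to fs − 32 Hz = 12 Hz.

12 Hz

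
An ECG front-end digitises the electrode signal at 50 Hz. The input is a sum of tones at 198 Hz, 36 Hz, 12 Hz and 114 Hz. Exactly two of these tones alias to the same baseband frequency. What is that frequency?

14 Hz

fs/2 = 25 Hz.
198 Hz mod fs = 48 Hz.
48 Hz > fs/2 = 25 Hz, folds to fs − 48 Hz = 2 Hz.
36 Hz > fs/2 = 25 Hz, folds to fs − 36 Hz = 14 Hz.
12 Hz ≤ fs/2 = 25 Hz, passes unchanged.
114 Hz mod fs = 14 Hz.
14 Hz ≤ fs/2 = 25 Hz, appears at 14 Hz.
36 Hz and 114 Hz both map to 14 Hz.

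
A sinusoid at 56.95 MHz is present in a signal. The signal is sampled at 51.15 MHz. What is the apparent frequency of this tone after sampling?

56.95 MHz mod fs = 5.8 MHz.
5.8 MHz ≤ fs/2 = 25.575 MHz, appears at 5.8 MHz.

5.8 MHz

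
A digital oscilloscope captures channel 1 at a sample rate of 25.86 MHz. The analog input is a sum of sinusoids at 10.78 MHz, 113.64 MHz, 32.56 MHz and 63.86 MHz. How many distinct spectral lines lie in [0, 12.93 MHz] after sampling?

fs/2 = 12.93 MHz.
10.78 MHz ≤ fs/2 = 12.93 MHz, passes unchanged.
113.64 MHz mod fs = 10.2 MHz.
10.2 MHz ≤ fs/2 = 12.93 MHz, appears at 10.2 MHz.
32.56 MHz mod fs = 6.7 MHz.
6.7 MHz ≤ fs/2 = 12.93 MHz, appears at 6.7 MHz.
63.86 MHz mod fs = 12.14 MHz.
12.14 MHz ≤ fs/2 = 12.93 MHz, appears at 12.14 MHz.
Distinct values: {6.7 MHz, 10.2 MHz, 10.78 MHz, 12.14 MHz} → 4.

4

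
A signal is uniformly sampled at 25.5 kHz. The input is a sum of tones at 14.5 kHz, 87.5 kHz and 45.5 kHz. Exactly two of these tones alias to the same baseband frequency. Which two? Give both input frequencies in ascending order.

14.5 kHz, 87.5 kHz

fs/2 = 12.75 kHz.
14.5 kHz > fs/2 = 12.75 kHz, folds to fs − 14.5 kHz = 11 kHz.
87.5 kHz mod fs = 11 kHz.
11 kHz ≤ fs/2 = 12.75 kHz, appears at 11 kHz.
45.5 kHz mod fs = 20 kHz.
20 kHz > fs/2 = 12.75 kHz, folds to fs − 20 kHz = 5.5 kHz.
14.5 kHz and 87.5 kHz both map to 11 kHz.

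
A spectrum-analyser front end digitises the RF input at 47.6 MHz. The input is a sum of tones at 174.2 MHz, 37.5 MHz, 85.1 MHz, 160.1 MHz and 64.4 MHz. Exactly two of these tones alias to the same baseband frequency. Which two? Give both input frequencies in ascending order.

fs/2 = 23.8 MHz.
174.2 MHz mod fs = 31.4 MHz.
31.4 MHz > fs/2 = 23.8 MHz, folds to fs − 31.4 MHz = 16.2 MHz.
37.5 MHz > fs/2 = 23.8 MHz, folds to fs − 37.5 MHz = 10.1 MHz.
85.1 MHz mod fs = 37.5 MHz.
37.5 MHz > fs/2 = 23.8 MHz, folds to fs − 37.5 MHz = 10.1 MHz.
160.1 MHz mod fs = 17.3 MHz.
17.3 MHz ≤ fs/2 = 23.8 MHz, appears at 17.3 MHz.
64.4 MHz mod fs = 16.8 MHz.
16.8 MHz ≤ fs/2 = 23.8 MHz, appears at 16.8 MHz.
37.5 MHz and 85.1 MHz both map to 10.1 MHz.

37.5 MHz, 85.1 MHz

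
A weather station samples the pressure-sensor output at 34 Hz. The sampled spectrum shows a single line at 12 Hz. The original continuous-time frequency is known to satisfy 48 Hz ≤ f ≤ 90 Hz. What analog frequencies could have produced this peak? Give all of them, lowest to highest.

56 Hz, 80 Hz, 90 Hz

Frequencies that alias to 12 Hz are k·fs ± 12 Hz for integer k ≥ 0.
k=0: 12 Hz.
k=1: 22 Hz, 46 Hz.
k=2: 56 Hz, 80 Hz.
k=3: 90 Hz, 114 Hz.
k=4: 124 Hz, 148 Hz.
Within [48 Hz, 90 Hz]: 56 Hz, 80 Hz, 90 Hz.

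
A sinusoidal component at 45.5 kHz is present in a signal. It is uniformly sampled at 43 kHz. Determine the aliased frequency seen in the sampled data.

2.5 kHz

45.5 kHz mod fs = 2.5 kHz.
2.5 kHz ≤ fs/2 = 21.5 kHz, appears at 2.5 kHz.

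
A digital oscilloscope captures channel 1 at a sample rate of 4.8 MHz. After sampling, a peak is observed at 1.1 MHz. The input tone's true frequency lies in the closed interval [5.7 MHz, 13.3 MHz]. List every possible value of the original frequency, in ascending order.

5.9 MHz, 8.5 MHz, 10.7 MHz, 13.3 MHz

Frequencies that alias to 1.1 MHz are k·fs ± 1.1 MHz for integer k ≥ 0.
k=0: 1.1 MHz.
k=1: 3.7 MHz, 5.9 MHz.
k=2: 8.5 MHz, 10.7 MHz.
k=3: 13.3 MHz, 15.5 MHz.
k=4: 18.1 MHz, 20.3 MHz.
Within [5.7 MHz, 13.3 MHz]: 5.9 MHz, 8.5 MHz, 10.7 MHz, 13.3 MHz.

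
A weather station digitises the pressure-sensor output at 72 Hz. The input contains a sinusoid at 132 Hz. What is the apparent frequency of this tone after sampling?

12 Hz

132 Hz mod fs = 60 Hz.
60 Hz > fs/2 = 36 Hz, folds to fs − 60 Hz = 12 Hz.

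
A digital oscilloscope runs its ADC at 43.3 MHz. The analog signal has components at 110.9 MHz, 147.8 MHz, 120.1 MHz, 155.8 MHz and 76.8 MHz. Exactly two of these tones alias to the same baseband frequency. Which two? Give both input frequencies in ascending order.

76.8 MHz, 120.1 MHz

fs/2 = 21.65 MHz.
110.9 MHz mod fs = 24.3 MHz.
24.3 MHz > fs/2 = 21.65 MHz, folds to fs − 24.3 MHz = 19 MHz.
147.8 MHz mod fs = 17.9 MHz.
17.9 MHz ≤ fs/2 = 21.65 MHz, appears at 17.9 MHz.
120.1 MHz mod fs = 33.5 MHz.
33.5 MHz > fs/2 = 21.65 MHz, folds to fs − 33.5 MHz = 9.8 MHz.
155.8 MHz mod fs = 25.9 MHz.
25.9 MHz > fs/2 = 21.65 MHz, folds to fs − 25.9 MHz = 17.4 MHz.
76.8 MHz mod fs = 33.5 MHz.
33.5 MHz > fs/2 = 21.65 MHz, folds to fs − 33.5 MHz = 9.8 MHz.
76.8 MHz and 120.1 MHz both map to 9.8 MHz.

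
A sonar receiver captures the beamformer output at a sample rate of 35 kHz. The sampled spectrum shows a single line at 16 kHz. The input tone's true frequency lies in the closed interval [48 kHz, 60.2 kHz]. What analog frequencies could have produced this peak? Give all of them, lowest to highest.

Frequencies that alias to 16 kHz are k·fs ± 16 kHz for integer k ≥ 0.
k=0: 16 kHz.
k=1: 19 kHz, 51 kHz.
k=2: 54 kHz, 86 kHz.
k=3: 89 kHz, 121 kHz.
Within [48 kHz, 60.2 kHz]: 51 kHz, 54 kHz.

51 kHz, 54 kHz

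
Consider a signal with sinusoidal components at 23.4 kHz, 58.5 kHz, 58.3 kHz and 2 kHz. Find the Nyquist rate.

117 kHz

Highest-frequency component: 58.5 kHz.
Nyquist rate = 2 × 58.5 kHz = 117 kHz.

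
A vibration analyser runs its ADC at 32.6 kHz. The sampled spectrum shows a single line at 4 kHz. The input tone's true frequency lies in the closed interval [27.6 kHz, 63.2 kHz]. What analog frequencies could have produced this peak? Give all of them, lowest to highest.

28.6 kHz, 36.6 kHz, 61.2 kHz

Frequencies that alias to 4 kHz are k·fs ± 4 kHz for integer k ≥ 0.
k=0: 4 kHz.
k=1: 28.6 kHz, 36.6 kHz.
k=2: 61.2 kHz, 69.2 kHz.
k=3: 93.8 kHz, 101.8 kHz.
Within [27.6 kHz, 63.2 kHz]: 28.6 kHz, 36.6 kHz, 61.2 kHz.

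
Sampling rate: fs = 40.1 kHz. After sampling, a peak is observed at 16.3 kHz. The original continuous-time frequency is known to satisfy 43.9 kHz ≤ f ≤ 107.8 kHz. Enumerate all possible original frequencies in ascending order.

56.4 kHz, 63.9 kHz, 96.5 kHz, 104 kHz

Frequencies that alias to 16.3 kHz are k·fs ± 16.3 kHz for integer k ≥ 0.
k=0: 16.3 kHz.
k=1: 23.8 kHz, 56.4 kHz.
k=2: 63.9 kHz, 96.5 kHz.
k=3: 104 kHz, 136.6 kHz.
k=4: 144.1 kHz, 176.7 kHz.
Within [43.9 kHz, 107.8 kHz]: 56.4 kHz, 63.9 kHz, 96.5 kHz, 104 kHz.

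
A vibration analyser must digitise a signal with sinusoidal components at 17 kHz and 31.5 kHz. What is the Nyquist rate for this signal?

Highest-frequency component: 31.5 kHz.
Nyquist rate = 2 × 31.5 kHz = 63 kHz.

63 kHz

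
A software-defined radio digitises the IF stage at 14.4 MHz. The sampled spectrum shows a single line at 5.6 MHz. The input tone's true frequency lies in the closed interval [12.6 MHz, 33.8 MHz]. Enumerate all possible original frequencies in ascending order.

Frequencies that alias to 5.6 MHz are k·fs ± 5.6 MHz for integer k ≥ 0.
k=0: 5.6 MHz.
k=1: 8.8 MHz, 20 MHz.
k=2: 23.2 MHz, 34.4 MHz.
k=3: 37.6 MHz, 48.8 MHz.
Within [12.6 MHz, 33.8 MHz]: 20 MHz, 23.2 MHz.

20 MHz, 23.2 MHz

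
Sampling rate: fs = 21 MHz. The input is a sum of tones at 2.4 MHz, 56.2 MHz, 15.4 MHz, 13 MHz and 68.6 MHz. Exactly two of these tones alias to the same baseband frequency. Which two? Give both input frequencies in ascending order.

15.4 MHz, 68.6 MHz

fs/2 = 10.5 MHz.
2.4 MHz ≤ fs/2 = 10.5 MHz, passes unchanged.
56.2 MHz mod fs = 14.2 MHz.
14.2 MHz > fs/2 = 10.5 MHz, folds to fs − 14.2 MHz = 6.8 MHz.
15.4 MHz > fs/2 = 10.5 MHz, folds to fs − 15.4 MHz = 5.6 MHz.
13 MHz > fs/2 = 10.5 MHz, folds to fs − 13 MHz = 8 MHz.
68.6 MHz mod fs = 5.6 MHz.
5.6 MHz ≤ fs/2 = 10.5 MHz, appears at 5.6 MHz.
15.4 MHz and 68.6 MHz both map to 5.6 MHz.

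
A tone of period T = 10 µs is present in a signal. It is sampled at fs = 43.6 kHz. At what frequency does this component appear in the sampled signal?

12.8 kHz

T = 10 µs → f = 1/T = 100 kHz.
100 kHz mod fs = 12.8 kHz.
12.8 kHz ≤ fs/2 = 21.8 kHz, appears at 12.8 kHz.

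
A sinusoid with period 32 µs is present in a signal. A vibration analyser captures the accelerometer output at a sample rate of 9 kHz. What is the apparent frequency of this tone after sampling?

4.25 kHz

T = 32 µs → f = 1/T = 31.25 kHz.
31.25 kHz mod fs = 4.25 kHz.
4.25 kHz ≤ fs/2 = 4.5 kHz, appears at 4.25 kHz.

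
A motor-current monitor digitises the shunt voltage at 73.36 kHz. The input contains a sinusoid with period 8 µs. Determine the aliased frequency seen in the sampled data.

T = 8 µs → f = 1/T = 125 kHz.
125 kHz mod fs = 51.64 kHz.
51.64 kHz > fs/2 = 36.68 kHz, folds to fs − 51.64 kHz = 21.72 kHz.

21.72 kHz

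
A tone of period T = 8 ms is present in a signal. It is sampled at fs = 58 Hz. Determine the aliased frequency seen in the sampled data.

9 Hz

T = 8 ms → f = 1/T = 125 Hz.
125 Hz mod fs = 9 Hz.
9 Hz ≤ fs/2 = 29 Hz, appears at 9 Hz.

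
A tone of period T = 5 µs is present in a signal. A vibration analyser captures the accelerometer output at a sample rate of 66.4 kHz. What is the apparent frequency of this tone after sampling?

0.8 kHz

T = 5 µs → f = 1/T = 200 kHz.
200 kHz mod fs = 0.8 kHz.
0.8 kHz ≤ fs/2 = 33.2 kHz, appears at 0.8 kHz.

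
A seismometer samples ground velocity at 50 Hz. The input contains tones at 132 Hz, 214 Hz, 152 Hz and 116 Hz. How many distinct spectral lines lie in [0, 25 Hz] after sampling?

4

fs/2 = 25 Hz.
132 Hz mod fs = 32 Hz.
32 Hz > fs/2 = 25 Hz, folds to fs − 32 Hz = 18 Hz.
214 Hz mod fs = 14 Hz.
14 Hz ≤ fs/2 = 25 Hz, appears at 14 Hz.
152 Hz mod fs = 2 Hz.
2 Hz ≤ fs/2 = 25 Hz, appears at 2 Hz.
116 Hz mod fs = 16 Hz.
16 Hz ≤ fs/2 = 25 Hz, appears at 16 Hz.
Distinct values: {2 Hz, 14 Hz, 16 Hz, 18 Hz} → 4.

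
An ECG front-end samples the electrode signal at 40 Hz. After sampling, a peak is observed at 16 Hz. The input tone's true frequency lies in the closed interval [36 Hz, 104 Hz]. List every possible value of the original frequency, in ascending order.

Frequencies that alias to 16 Hz are k·fs ± 16 Hz for integer k ≥ 0.
k=0: 16 Hz.
k=1: 24 Hz, 56 Hz.
k=2: 64 Hz, 96 Hz.
k=3: 104 Hz, 136 Hz.
k=4: 144 Hz, 176 Hz.
Within [36 Hz, 104 Hz]: 56 Hz, 64 Hz, 96 Hz, 104 Hz.

56 Hz, 64 Hz, 96 Hz, 104 Hz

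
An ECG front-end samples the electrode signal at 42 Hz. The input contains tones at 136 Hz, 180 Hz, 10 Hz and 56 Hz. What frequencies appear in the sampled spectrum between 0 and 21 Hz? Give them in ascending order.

10 Hz, 12 Hz, 14 Hz

fs/2 = 21 Hz.
136 Hz mod fs = 10 Hz.
10 Hz ≤ fs/2 = 21 Hz, appears at 10 Hz.
180 Hz mod fs = 12 Hz.
12 Hz ≤ fs/2 = 21 Hz, appears at 12 Hz.
10 Hz ≤ fs/2 = 21 Hz, passes unchanged.
56 Hz mod fs = 14 Hz.
14 Hz ≤ fs/2 = 21 Hz, appears at 14 Hz.
Distinct values: {10 Hz, 12 Hz, 14 Hz}.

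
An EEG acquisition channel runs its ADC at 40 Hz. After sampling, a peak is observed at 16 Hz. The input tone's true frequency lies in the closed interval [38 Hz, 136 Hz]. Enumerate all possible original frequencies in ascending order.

56 Hz, 64 Hz, 96 Hz, 104 Hz, 136 Hz

Frequencies that alias to 16 Hz are k·fs ± 16 Hz for integer k ≥ 0.
k=0: 16 Hz.
k=1: 24 Hz, 56 Hz.
k=2: 64 Hz, 96 Hz.
k=3: 104 Hz, 136 Hz.
k=4: 144 Hz, 176 Hz.
Within [38 Hz, 136 Hz]: 56 Hz, 64 Hz, 96 Hz, 104 Hz, 136 Hz.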